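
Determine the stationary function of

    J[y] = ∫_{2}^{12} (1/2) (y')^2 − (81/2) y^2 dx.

The Lagrangian is L = (1/2) (y')^2 − (81/2) y^2.
Compute ∂L/∂y = -81y, ∂L/∂y' = y'.
The Euler-Lagrange equation d/dx(∂L/∂y') − ∂L/∂y = 0 reduces to
    y'' + 81 y = 0.
Its general solution is
    y(x) = A sin(9x) + B cos(9x),
with A, B fixed by the endpoint conditions.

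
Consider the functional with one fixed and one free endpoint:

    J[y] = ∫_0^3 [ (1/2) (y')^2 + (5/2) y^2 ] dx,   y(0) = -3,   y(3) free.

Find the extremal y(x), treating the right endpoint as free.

The Lagrangian L = (1/2) (y')^2 + (5/2) y^2 gives
    ∂L/∂y = 5 y,   ∂L/∂y' = y'.
Euler-Lagrange: y'' − 5 y = 0.
With k = sqrt(5), the general solution is
    y(x) = A cosh(sqrt(5) x) + B sinh(sqrt(5) x).
Fixed left endpoint y(0) = -3 ⇒ A = -3.
The right endpoint x = 3 is free, so the natural (transversality) condition is ∂L/∂y' |_{x=3} = 0, i.e. y'(3) = 0.
Compute y'(x) = A k sinh(k x) + B k cosh(k x), so
    y'(3) = A k sinh(k·3) + B k cosh(k·3) = 0
    ⇒ B = −A tanh(k·3) = 3 tanh(sqrt(5)·3).
Therefore the extremal is
    y(x) = −3 cosh(sqrt(5) x) + 3 tanh(sqrt(5)·3) sinh(sqrt(5) x).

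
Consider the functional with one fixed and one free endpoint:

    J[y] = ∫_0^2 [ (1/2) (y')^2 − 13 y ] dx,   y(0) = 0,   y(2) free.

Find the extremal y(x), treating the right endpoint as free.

The Lagrangian L = (1/2) (y')^2 − 13 y gives
    ∂L/∂y = −13,   ∂L/∂y' = y'.
Euler-Lagrange: d/dx(y') − (−13) = 0, i.e. y'' + 13 = 0, so
    y(x) = −(13/2) x^2 + C1 x + C2.
Fixed left endpoint y(0) = 0 ⇒ C2 = 0.
The right endpoint x = 2 is free, so the natural (transversality) condition is ∂L/∂y' |_{x=2} = 0, i.e. y'(2) = 0.
Compute y'(x) = −13 x + C1, so y'(2) = −26 + C1 = 0 ⇒ C1 = 26.
Therefore the extremal is
    y(x) = −(13/2) x^2 + 26 x.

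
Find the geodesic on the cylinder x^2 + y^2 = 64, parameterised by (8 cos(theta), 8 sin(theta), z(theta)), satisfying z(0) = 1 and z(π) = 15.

Parameterise the cylinder of radius R = 8 as
    r(θ) = (8 cos θ, 8 sin θ, z(θ)).
The arc-length element is
    ds = sqrt(64 + (dz/dθ)^2) dθ,
so the Lagrangian is L = sqrt(64 + z'^2).
L depends on z' only, not on z or θ, so ∂L/∂z = 0 and
    ∂L/∂z' = z' / sqrt(64 + z'^2).
The Euler-Lagrange equation gives
    d/dθ( z' / sqrt(64 + z'^2) ) = 0,
so z' is constant. Integrating once:
    z(θ) = a θ + b,
a helix on the cylinder (a straight line when the cylinder is unrolled). The constants a, b are determined by the endpoint conditions.
With endpoint conditions z(0) = 1 and z(π) = 15: from z(0) = b we get b = 1, and a·π + 1 = 15 gives a = 14/π, so
    z(θ) = (14/π) θ + 1.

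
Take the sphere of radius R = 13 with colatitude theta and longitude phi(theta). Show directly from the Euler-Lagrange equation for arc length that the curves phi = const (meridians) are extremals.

On the sphere of radius R = 13 with spherical coordinates (θ, φ), the induced metric is
    ds^2 = 169(dθ^2 + sin^2(θ) dφ^2).
Using θ as the parameter, the arc-length functional becomes
    J[φ] = ∫ 13 sqrt(1 + sin^2(θ) (dφ/dθ)^2) dθ.
So L = 13 sqrt(1 + sin^2(θ) φ'^2). Compute
    ∂L/∂φ = 0  (L has no explicit φ dependence),
    ∂L/∂φ' = 13 sin^2(θ) φ' / sqrt(1 + sin^2(θ) φ'^2).
For the candidate φ(θ) = c (constant), φ' = 0, so ∂L/∂φ' evaluated along the candidate vanishes, and ∂L/∂φ is identically zero. Hence
    d/dθ(∂L/∂φ') − ∂L/∂φ = 0
is satisfied. Therefore meridians φ = const are extremals of arc length — they are geodesics on the sphere.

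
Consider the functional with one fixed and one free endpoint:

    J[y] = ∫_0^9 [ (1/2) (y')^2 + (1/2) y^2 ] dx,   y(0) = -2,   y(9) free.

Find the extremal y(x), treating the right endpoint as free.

The Lagrangian L = (1/2) (y')^2 + (1/2) y^2 gives
    ∂L/∂y = 1 y,   ∂L/∂y' = y'.
Euler-Lagrange: y'' − y = 0.
With k = 1, the general solution is
    y(x) = A cosh(x) + B sinh(x).
Fixed left endpoint y(0) = -2 ⇒ A = -2.
The right endpoint x = 9 is free, so the natural (transversality) condition is ∂L/∂y' |_{x=9} = 0, i.e. y'(9) = 0.
Compute y'(x) = A k sinh(k x) + B k cosh(k x), so
    y'(9) = A k sinh(k·9) + B k cosh(k·9) = 0
    ⇒ B = −A tanh(k·9) = 2 tanh(1·9).
Therefore the extremal is
    y(x) = −2 cosh(1 x) + 2 tanh(1·9) sinh(1 x).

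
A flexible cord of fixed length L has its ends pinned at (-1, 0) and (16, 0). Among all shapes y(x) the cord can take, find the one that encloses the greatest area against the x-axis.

Set up the augmented Lagrangian using a multiplier λ for the length constraint:
    F(y, y') = y − λ sqrt(1 + y'^2).
F has no explicit x dependence, so the Beltrami identity yields a first integral
    F − y' ∂F/∂y' = C.
Compute ∂F/∂y' = −λ y' / sqrt(1 + y'^2). Then
    y − λ sqrt(1 + y'^2) + λ y'^2 / sqrt(1 + y'^2) = C
    ⇒  y − λ / sqrt(1 + y'^2) = C.
Solving for y' and integrating gives
    (x − a)^2 + (y − b)^2 = λ^2,
a circular arc of radius λ. The constants a, b are determined by the endpoint conditions y(-1) = y(16) = 0, and λ is fixed implicitly by the length constraint
    ∫_{-1}^{16} sqrt(1 + y'^2) dx = L.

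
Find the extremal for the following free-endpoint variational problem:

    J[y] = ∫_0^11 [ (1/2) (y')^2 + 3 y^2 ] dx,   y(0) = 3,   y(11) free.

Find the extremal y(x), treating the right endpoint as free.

The Lagrangian L = (1/2) (y')^2 + 3 y^2 gives
    ∂L/∂y = 6 y,   ∂L/∂y' = y'.
Euler-Lagrange: y'' − 6 y = 0.
With k = sqrt(6), the general solution is
    y(x) = A cosh(sqrt(6) x) + B sinh(sqrt(6) x).
Fixed left endpoint y(0) = 3 ⇒ A = 3.
The right endpoint x = 11 is free, so the natural (transversality) condition is ∂L/∂y' |_{x=11} = 0, i.e. y'(11) = 0.
Compute y'(x) = A k sinh(k x) + B k cosh(k x), so
    y'(11) = A k sinh(k·11) + B k cosh(k·11) = 0
    ⇒ B = −A tanh(k·11) = − 3 tanh(sqrt(6)·11).
Therefore the extremal is
    y(x) = 3 cosh(sqrt(6) x) − 3 tanh(sqrt(6)·11) sinh(sqrt(6) x).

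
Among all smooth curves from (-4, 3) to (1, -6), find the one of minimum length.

Arc-length functional: J[y] = ∫ sqrt(1 + (y')^2) dx.
Lagrangian L = sqrt(1 + (y')^2) has no explicit y dependence, so ∂L/∂y = 0 and the Euler-Lagrange equation gives
    d/dx( y' / sqrt(1 + (y')^2) ) = 0  ⇒  y' / sqrt(1 + (y')^2) = const.
Hence y' is constant, so y(x) is affine.
Fitting the endpoints (-4, 3) and (1, -6):
    slope m = ((-6) − 3) / (1 − (-4)) = -9/5,
    intercept c = 3 − m·(-4) = -21/5.
Extremal: y(x) = (-9/5) x - 21/5.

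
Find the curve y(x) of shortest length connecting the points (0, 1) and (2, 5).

Arc-length functional: J[y] = ∫ sqrt(1 + (y')^2) dx.
Lagrangian L = sqrt(1 + (y')^2) has no explicit y dependence, so ∂L/∂y = 0 and the Euler-Lagrange equation gives
    d/dx( y' / sqrt(1 + (y')^2) ) = 0  ⇒  y' / sqrt(1 + (y')^2) = const.
Hence y' is constant, so y(x) is affine.
Fitting the endpoints (0, 1) and (2, 5):
    slope m = (5 − 1) / (2 − 0) = 2,
    intercept c = 1 − m·0 = 1.
Extremal: y(x) = 2 x + 1.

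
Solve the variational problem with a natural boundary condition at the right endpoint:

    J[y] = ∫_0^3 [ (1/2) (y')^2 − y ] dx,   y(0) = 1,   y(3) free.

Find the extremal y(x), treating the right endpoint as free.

The Lagrangian L = (1/2) (y')^2 − y gives
    ∂L/∂y = −1,   ∂L/∂y' = y'.
Euler-Lagrange: d/dx(y') − (−1) = 0, i.e. y'' + 1 = 0, so
    y(x) = −(1/2) x^2 + C1 x + C2.
Fixed left endpoint y(0) = 1 ⇒ C2 = 1.
The right endpoint x = 3 is free, so the natural (transversality) condition is ∂L/∂y' |_{x=3} = 0, i.e. y'(3) = 0.
Compute y'(x) = −1 x + C1, so y'(3) = −3 + C1 = 0 ⇒ C1 = 3.
Therefore the extremal is
    y(x) = −x^2/2 + 3 x + 1.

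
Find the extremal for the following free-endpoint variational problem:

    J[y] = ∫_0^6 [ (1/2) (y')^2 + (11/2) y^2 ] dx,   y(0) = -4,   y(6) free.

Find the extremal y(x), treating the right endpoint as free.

The Lagrangian L = (1/2) (y')^2 + (11/2) y^2 gives
    ∂L/∂y = 11 y,   ∂L/∂y' = y'.
Euler-Lagrange: y'' − 11 y = 0.
With k = sqrt(11), the general solution is
    y(x) = A cosh(sqrt(11) x) + B sinh(sqrt(11) x).
Fixed left endpoint y(0) = -4 ⇒ A = -4.
The right endpoint x = 6 is free, so the natural (transversality) condition is ∂L/∂y' |_{x=6} = 0, i.e. y'(6) = 0.
Compute y'(x) = A k sinh(k x) + B k cosh(k x), so
    y'(6) = A k sinh(k·6) + B k cosh(k·6) = 0
    ⇒ B = −A tanh(k·6) = 4 tanh(sqrt(11)·6).
Therefore the extremal is
    y(x) = −4 cosh(sqrt(11) x) + 4 tanh(sqrt(11)·6) sinh(sqrt(11) x).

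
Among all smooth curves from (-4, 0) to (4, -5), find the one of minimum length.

Arc-length functional: J[y] = ∫ sqrt(1 + (y')^2) dx.
Lagrangian L = sqrt(1 + (y')^2) has no explicit y dependence, so ∂L/∂y = 0 and the Euler-Lagrange equation gives
    d/dx( y' / sqrt(1 + (y')^2) ) = 0  ⇒  y' / sqrt(1 + (y')^2) = const.
Hence y' is constant, so y(x) is affine.
Fitting the endpoints (-4, 0) and (4, -5):
    slope m = ((-5) − 0) / (4 − (-4)) = -5/8,
    intercept c = 0 − m·(-4) = -5/2.
Extremal: y(x) = (-5/8) x - 5/2.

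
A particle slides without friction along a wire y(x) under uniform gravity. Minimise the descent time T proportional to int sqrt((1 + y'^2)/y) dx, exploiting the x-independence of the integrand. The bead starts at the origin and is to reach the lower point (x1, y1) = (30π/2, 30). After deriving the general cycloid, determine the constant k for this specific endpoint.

The Lagrangian L = sqrt((1 + y'^2) / y) has no explicit x dependence, so the Beltrami identity applies:
    L − y' ∂L/∂y' = C.
Compute ∂L/∂y' = y' / sqrt(y (1 + y'^2)).
Substitute:
    sqrt((1 + y'^2)/y) − y'·y' / sqrt(y (1 + y'^2))
    = (1 + y'^2) / sqrt(y (1 + y'^2)) − y'^2 / sqrt(y (1 + y'^2))
    = 1 / sqrt(y (1 + y'^2)) = C.
Squaring and rearranging gives the first integral
    y (1 + y'^2) = 1/C^2 =: k   (constant).
Solving this first-order ODE by the substitution
    y = (k/2)(1 − cos θ)
yields the cycloid parameterisation
    x(θ) = (k/2)(θ − sin θ),   y(θ) = (k/2)(1 − cos θ).
The constant k is fixed by the endpoint condition.
Now fit the given lower endpoint (x1, y1) = (30π/2, 30). At the bottom of the first arch (θ = π), the parametric equations give
    y(π) = (k/2)(1 − cos π) = k,
    x(π) = (k/2)(π − sin π) = kπ/2.
Matching y(π) = 30 gives k = 30, consistent with x(π) = 30π/2. Therefore the specific cycloid is
    x(θ) = (30/2)(θ − sin θ),   y(θ) = (30/2)(1 − cos θ).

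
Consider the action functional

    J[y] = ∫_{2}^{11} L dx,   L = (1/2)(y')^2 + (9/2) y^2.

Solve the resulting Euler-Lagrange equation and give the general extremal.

The Lagrangian is L = (1/2)(y')^2 + (9/2) y^2.
∂L/∂y = 9y.
∂L/∂y' = y'.
The Euler-Lagrange equation d/dx(∂L/∂y') − ∂L/∂y = 0 becomes:
    y'' - 9 y = 0
General solution: y(x) = A e^(3x) + B e^(-3x), where A and B are arbitrary constants fixed by the endpoint conditions.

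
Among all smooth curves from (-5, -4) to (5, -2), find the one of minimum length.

Arc-length functional: J[y] = ∫ sqrt(1 + (y')^2) dx.
Lagrangian L = sqrt(1 + (y')^2) has no explicit y dependence, so ∂L/∂y = 0 and the Euler-Lagrange equation gives
    d/dx( y' / sqrt(1 + (y')^2) ) = 0  ⇒  y' / sqrt(1 + (y')^2) = const.
Hence y' is constant, so y(x) is affine.
Fitting the endpoints (-5, -4) and (5, -2):
    slope m = ((-2) − (-4)) / (5 − (-5)) = 1/5,
    intercept c = (-4) − m·(-5) = -3.
Extremal: y(x) = (1/5) x - 3.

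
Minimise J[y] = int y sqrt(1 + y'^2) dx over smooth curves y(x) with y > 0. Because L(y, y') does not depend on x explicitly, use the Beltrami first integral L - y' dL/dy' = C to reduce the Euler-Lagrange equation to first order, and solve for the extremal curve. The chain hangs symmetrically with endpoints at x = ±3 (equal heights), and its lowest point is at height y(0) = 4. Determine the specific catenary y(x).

The Lagrangian L(y, y') = y sqrt(1 + y'^2) has no explicit x dependence, so the Beltrami identity applies:
    L − y' ∂L/∂y' = C.
Compute ∂L/∂y' = y · y' / sqrt(1 + y'^2). Then
    L − y' ∂L/∂y'
    = y sqrt(1 + y'^2) − y · y'^2 / sqrt(1 + y'^2)
    = y (1 + y'^2 − y'^2) / sqrt(1 + y'^2)
    = y / sqrt(1 + y'^2) = C.
Squaring gives y^2 = C^2 (1 + y'^2), i.e.
    y'^2 = y^2 / C^2 − 1.
Separating variables,
    dy / sqrt(y^2 − C^2) = dx / C,
and integrating gives arccosh(y / C) = (x − a)/C, so
    y(x) = C cosh((x − a)/C),
the catenary. The constants C and a are fixed by the two endpoint conditions (and, for the hanging-chain problem, the length constraint selects C).
Now fit the given data. The endpoints x = ±3 are symmetric at equal height, so the catenary is even about its minimum: a = 0 and y(x) = C cosh(x/C). The lowest point is y(0) = C cosh(0) = C, and we are told y(0) = 4, so C = 4. Therefore
    y(x) = 4 cosh(x/4),
and at the endpoints
    y(±3) = 4 cosh(3/4).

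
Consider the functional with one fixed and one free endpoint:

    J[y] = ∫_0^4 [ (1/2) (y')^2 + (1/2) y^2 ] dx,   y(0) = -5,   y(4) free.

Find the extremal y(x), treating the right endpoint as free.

The Lagrangian L = (1/2) (y')^2 + (1/2) y^2 gives
    ∂L/∂y = 1 y,   ∂L/∂y' = y'.
Euler-Lagrange: y'' − y = 0.
With k = 1, the general solution is
    y(x) = A cosh(x) + B sinh(x).
Fixed left endpoint y(0) = -5 ⇒ A = -5.
The right endpoint x = 4 is free, so the natural (transversality) condition is ∂L/∂y' |_{x=4} = 0, i.e. y'(4) = 0.
Compute y'(x) = A k sinh(k x) + B k cosh(k x), so
    y'(4) = A k sinh(k·4) + B k cosh(k·4) = 0
    ⇒ B = −A tanh(k·4) = 5 tanh(1·4).
Therefore the extremal is
    y(x) = −5 cosh(1 x) + 5 tanh(1·4) sinh(1 x).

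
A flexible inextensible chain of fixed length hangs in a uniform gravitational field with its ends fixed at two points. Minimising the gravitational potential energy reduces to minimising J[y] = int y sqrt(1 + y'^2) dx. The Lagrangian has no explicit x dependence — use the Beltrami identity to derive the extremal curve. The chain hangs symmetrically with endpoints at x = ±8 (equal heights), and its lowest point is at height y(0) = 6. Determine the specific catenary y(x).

The Lagrangian L(y, y') = y sqrt(1 + y'^2) has no explicit x dependence, so the Beltrami identity applies:
    L − y' ∂L/∂y' = C.
Compute ∂L/∂y' = y · y' / sqrt(1 + y'^2). Then
    L − y' ∂L/∂y'
    = y sqrt(1 + y'^2) − y · y'^2 / sqrt(1 + y'^2)
    = y (1 + y'^2 − y'^2) / sqrt(1 + y'^2)
    = y / sqrt(1 + y'^2) = C.
Squaring gives y^2 = C^2 (1 + y'^2), i.e.
    y'^2 = y^2 / C^2 − 1.
Separating variables,
    dy / sqrt(y^2 − C^2) = dx / C,
and integrating gives arccosh(y / C) = (x − a)/C, so
    y(x) = C cosh((x − a)/C),
the catenary. The constants C and a are fixed by the two endpoint conditions (and, for the hanging-chain problem, the length constraint selects C).
Now fit the given data. The endpoints x = ±8 are symmetric at equal height, so the catenary is even about its minimum: a = 0 and y(x) = C cosh(x/C). The lowest point is y(0) = C cosh(0) = C, and we are told y(0) = 6, so C = 6. Therefore
    y(x) = 6 cosh(x/6),
and at the endpoints
    y(±8) = 6 cosh(8/6).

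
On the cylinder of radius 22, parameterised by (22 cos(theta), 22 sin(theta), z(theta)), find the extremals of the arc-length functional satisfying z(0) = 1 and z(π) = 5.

Parameterise the cylinder of radius R = 22 as
    r(θ) = (22 cos θ, 22 sin θ, z(θ)).
The arc-length element is
    ds = sqrt(484 + (dz/dθ)^2) dθ,
so the Lagrangian is L = sqrt(484 + z'^2).
L depends on z' only, not on z or θ, so ∂L/∂z = 0 and
    ∂L/∂z' = z' / sqrt(484 + z'^2).
The Euler-Lagrange equation gives
    d/dθ( z' / sqrt(484 + z'^2) ) = 0,
so z' is constant. Integrating once:
    z(θ) = a θ + b,
a helix on the cylinder (a straight line when the cylinder is unrolled). The constants a, b are determined by the endpoint conditions.
With endpoint conditions z(0) = 1 and z(π) = 5: from z(0) = b we get b = 1, and a·π + 1 = 5 gives a = 4/π, so
    z(θ) = (4/π) θ + 1.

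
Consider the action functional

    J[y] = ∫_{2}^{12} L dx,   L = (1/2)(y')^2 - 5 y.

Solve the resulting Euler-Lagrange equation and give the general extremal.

The Lagrangian is L = (1/2)(y')^2 - 5 y.
∂L/∂y = -5.
∂L/∂y' = y'.
The Euler-Lagrange equation d/dx(∂L/∂y') − ∂L/∂y = 0 becomes:
    y'' + 5 = 0
General solution: y(x) = -(5/2) x^2 + A x + B, where A and B are arbitrary constants fixed by the endpoint conditions.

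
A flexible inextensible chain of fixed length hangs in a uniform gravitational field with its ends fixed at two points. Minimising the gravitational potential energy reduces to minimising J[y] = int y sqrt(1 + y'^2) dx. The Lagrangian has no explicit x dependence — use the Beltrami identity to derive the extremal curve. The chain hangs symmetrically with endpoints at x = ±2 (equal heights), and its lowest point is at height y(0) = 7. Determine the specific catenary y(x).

The Lagrangian L(y, y') = y sqrt(1 + y'^2) has no explicit x dependence, so the Beltrami identity applies:
    L − y' ∂L/∂y' = C.
Compute ∂L/∂y' = y · y' / sqrt(1 + y'^2). Then
    L − y' ∂L/∂y'
    = y sqrt(1 + y'^2) − y · y'^2 / sqrt(1 + y'^2)
    = y (1 + y'^2 − y'^2) / sqrt(1 + y'^2)
    = y / sqrt(1 + y'^2) = C.
Squaring gives y^2 = C^2 (1 + y'^2), i.e.
    y'^2 = y^2 / C^2 − 1.
Separating variables,
    dy / sqrt(y^2 − C^2) = dx / C,
and integrating gives arccosh(y / C) = (x − a)/C, so
    y(x) = C cosh((x − a)/C),
the catenary. The constants C and a are fixed by the two endpoint conditions (and, for the hanging-chain problem, the length constraint selects C).
Now fit the given data. The endpoints x = ±2 are symmetric at equal height, so the catenary is even about its minimum: a = 0 and y(x) = C cosh(x/C). The lowest point is y(0) = C cosh(0) = C, and we are told y(0) = 7, so C = 7. Therefore
    y(x) = 7 cosh(x/7),
and at the endpoints
    y(±2) = 7 cosh(2/7).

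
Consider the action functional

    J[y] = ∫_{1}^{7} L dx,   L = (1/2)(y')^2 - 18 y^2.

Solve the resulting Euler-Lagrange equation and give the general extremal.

The Lagrangian is L = (1/2)(y')^2 - 18 y^2.
∂L/∂y = -36y.
∂L/∂y' = y'.
The Euler-Lagrange equation d/dx(∂L/∂y') − ∂L/∂y = 0 becomes:
    y'' + 36 y = 0
General solution: y(x) = A sin(6x) + B cos(6x), where A and B are arbitrary constants fixed by the endpoint conditions.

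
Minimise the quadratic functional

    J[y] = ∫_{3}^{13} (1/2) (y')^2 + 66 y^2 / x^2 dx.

The Lagrangian is L = (1/2) (y')^2 + 66 y^2 / x^2.
Compute ∂L/∂y = 132y/x^2, ∂L/∂y' = y'.
The Euler-Lagrange equation d/dx(∂L/∂y') − ∂L/∂y = 0 reduces to
    y'' − 132/x^2 · y = 0  (x > 0).
Its general solution is
    y(x) = A x^12 + B x^(-11),
with A, B fixed by the endpoint conditions.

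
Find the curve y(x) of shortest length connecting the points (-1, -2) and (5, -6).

Arc-length functional: J[y] = ∫ sqrt(1 + (y')^2) dx.
Lagrangian L = sqrt(1 + (y')^2) has no explicit y dependence, so ∂L/∂y = 0 and the Euler-Lagrange equation gives
    d/dx( y' / sqrt(1 + (y')^2) ) = 0  ⇒  y' / sqrt(1 + (y')^2) = const.
Hence y' is constant, so y(x) is affine.
Fitting the endpoints (-1, -2) and (5, -6):
    slope m = ((-6) − (-2)) / (5 − (-1)) = -2/3,
    intercept c = (-2) − m·(-1) = -8/3.
Extremal: y(x) = (-2/3) x - 8/3.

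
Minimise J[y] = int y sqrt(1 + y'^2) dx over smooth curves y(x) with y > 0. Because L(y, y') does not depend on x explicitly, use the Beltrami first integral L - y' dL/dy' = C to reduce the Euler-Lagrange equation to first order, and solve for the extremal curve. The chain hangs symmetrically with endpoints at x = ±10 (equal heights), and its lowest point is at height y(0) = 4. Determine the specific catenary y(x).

The Lagrangian L(y, y') = y sqrt(1 + y'^2) has no explicit x dependence, so the Beltrami identity applies:
    L − y' ∂L/∂y' = C.
Compute ∂L/∂y' = y · y' / sqrt(1 + y'^2). Then
    L − y' ∂L/∂y'
    = y sqrt(1 + y'^2) − y · y'^2 / sqrt(1 + y'^2)
    = y (1 + y'^2 − y'^2) / sqrt(1 + y'^2)
    = y / sqrt(1 + y'^2) = C.
Squaring gives y^2 = C^2 (1 + y'^2), i.e.
    y'^2 = y^2 / C^2 − 1.
Separating variables,
    dy / sqrt(y^2 − C^2) = dx / C,
and integrating gives arccosh(y / C) = (x − a)/C, so
    y(x) = C cosh((x − a)/C),
the catenary. The constants C and a are fixed by the two endpoint conditions (and, for the hanging-chain problem, the length constraint selects C).
Now fit the given data. The endpoints x = ±10 are symmetric at equal height, so the catenary is even about its minimum: a = 0 and y(x) = C cosh(x/C). The lowest point is y(0) = C cosh(0) = C, and we are told y(0) = 4, so C = 4. Therefore
    y(x) = 4 cosh(x/4),
and at the endpoints
    y(±10) = 4 cosh(10/4).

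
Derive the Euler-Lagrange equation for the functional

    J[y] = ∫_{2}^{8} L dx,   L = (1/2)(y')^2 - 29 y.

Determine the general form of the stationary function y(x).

The Lagrangian is L = (1/2)(y')^2 - 29 y.
∂L/∂y = -29.
∂L/∂y' = y'.
The Euler-Lagrange equation d/dx(∂L/∂y') − ∂L/∂y = 0 becomes:
    y'' + 29 = 0
General solution: y(x) = -(29/2) x^2 + A x + B, where A and B are arbitrary constants fixed by the endpoint conditions.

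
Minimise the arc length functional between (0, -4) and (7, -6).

Arc-length functional: J[y] = ∫ sqrt(1 + (y')^2) dx.
Lagrangian L = sqrt(1 + (y')^2) has no explicit y dependence, so ∂L/∂y = 0 and the Euler-Lagrange equation gives
    d/dx( y' / sqrt(1 + (y')^2) ) = 0  ⇒  y' / sqrt(1 + (y')^2) = const.
Hence y' is constant, so y(x) is affine.
Fitting the endpoints (0, -4) and (7, -6):
    slope m = ((-6) − (-4)) / (7 − 0) = -2/7,
    intercept c = (-4) − m·0 = -4.
Extremal: y(x) = (-2/7) x - 4.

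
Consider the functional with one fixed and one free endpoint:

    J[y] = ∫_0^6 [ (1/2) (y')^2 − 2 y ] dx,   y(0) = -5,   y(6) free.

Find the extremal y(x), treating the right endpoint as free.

The Lagrangian L = (1/2) (y')^2 − 2 y gives
    ∂L/∂y = −2,   ∂L/∂y' = y'.
Euler-Lagrange: d/dx(y') − (−2) = 0, i.e. y'' + 2 = 0, so
    y(x) = −(2/2) x^2 + C1 x + C2.
Fixed left endpoint y(0) = -5 ⇒ C2 = -5.
The right endpoint x = 6 is free, so the natural (transversality) condition is ∂L/∂y' |_{x=6} = 0, i.e. y'(6) = 0.
Compute y'(x) = −2 x + C1, so y'(6) = −12 + C1 = 0 ⇒ C1 = 12.
Therefore the extremal is
    y(x) = −x^2 + 12 x − 5.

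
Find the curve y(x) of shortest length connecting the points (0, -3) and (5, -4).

Arc-length functional: J[y] = ∫ sqrt(1 + (y')^2) dx.
Lagrangian L = sqrt(1 + (y')^2) has no explicit y dependence, so ∂L/∂y = 0 and the Euler-Lagrange equation gives
    d/dx( y' / sqrt(1 + (y')^2) ) = 0  ⇒  y' / sqrt(1 + (y')^2) = const.
Hence y' is constant, so y(x) is affine.
Fitting the endpoints (0, -3) and (5, -4):
    slope m = ((-4) − (-3)) / (5 − 0) = -1/5,
    intercept c = (-3) − m·0 = -3.
Extremal: y(x) = (-1/5) x - 3.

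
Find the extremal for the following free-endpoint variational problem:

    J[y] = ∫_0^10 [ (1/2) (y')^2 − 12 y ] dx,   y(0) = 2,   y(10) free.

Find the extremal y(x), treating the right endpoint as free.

The Lagrangian L = (1/2) (y')^2 − 12 y gives
    ∂L/∂y = −12,   ∂L/∂y' = y'.
Euler-Lagrange: d/dx(y') − (−12) = 0, i.e. y'' + 12 = 0, so
    y(x) = −(12/2) x^2 + C1 x + C2.
Fixed left endpoint y(0) = 2 ⇒ C2 = 2.
The right endpoint x = 10 is free, so the natural (transversality) condition is ∂L/∂y' |_{x=10} = 0, i.e. y'(10) = 0.
Compute y'(x) = −12 x + C1, so y'(10) = −120 + C1 = 0 ⇒ C1 = 120.
Therefore the extremal is
    y(x) = −6 x^2 + 120 x + 2.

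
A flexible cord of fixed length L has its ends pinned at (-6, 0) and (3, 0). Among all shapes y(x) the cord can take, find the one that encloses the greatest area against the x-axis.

Set up the augmented Lagrangian using a multiplier λ for the length constraint:
    F(y, y') = y − λ sqrt(1 + y'^2).
F has no explicit x dependence, so the Beltrami identity yields a first integral
    F − y' ∂F/∂y' = C.
Compute ∂F/∂y' = −λ y' / sqrt(1 + y'^2). Then
    y − λ sqrt(1 + y'^2) + λ y'^2 / sqrt(1 + y'^2) = C
    ⇒  y − λ / sqrt(1 + y'^2) = C.
Solving for y' and integrating gives
    (x − a)^2 + (y − b)^2 = λ^2,
a circular arc of radius λ. The constants a, b are determined by the endpoint conditions y(-6) = y(3) = 0, and λ is fixed implicitly by the length constraint
    ∫_{-6}^{3} sqrt(1 + y'^2) dx = L.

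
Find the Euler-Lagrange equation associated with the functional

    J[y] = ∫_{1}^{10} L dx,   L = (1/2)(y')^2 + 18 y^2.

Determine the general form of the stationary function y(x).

The Lagrangian is L = (1/2)(y')^2 + 18 y^2.
∂L/∂y = 36y.
∂L/∂y' = y'.
The Euler-Lagrange equation d/dx(∂L/∂y') − ∂L/∂y = 0 becomes:
    y'' - 36 y = 0
General solution: y(x) = A e^(6x) + B e^(-6x), where A and B are arbitrary constants fixed by the endpoint conditions.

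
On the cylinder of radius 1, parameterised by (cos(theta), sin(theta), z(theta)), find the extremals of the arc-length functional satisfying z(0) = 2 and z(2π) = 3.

Parameterise the cylinder of radius R = 1 as
    r(θ) = (cos θ, sin θ, z(θ)).
The arc-length element is
    ds = sqrt(1 + (dz/dθ)^2) dθ,
so the Lagrangian is L = sqrt(1 + z'^2).
L depends on z' only, not on z or θ, so ∂L/∂z = 0 and
    ∂L/∂z' = z' / sqrt(1 + z'^2).
The Euler-Lagrange equation gives
    d/dθ( z' / sqrt(1 + z'^2) ) = 0,
so z' is constant. Integrating once:
    z(θ) = a θ + b,
a helix on the cylinder (a straight line when the cylinder is unrolled). The constants a, b are determined by the endpoint conditions.
With endpoint conditions z(0) = 2 and z(2π) = 3: from z(0) = b we get b = 2, and a·2π + 2 = 3 gives a = 1/(2π), so
    z(θ) = (1/(2π)) θ + 2.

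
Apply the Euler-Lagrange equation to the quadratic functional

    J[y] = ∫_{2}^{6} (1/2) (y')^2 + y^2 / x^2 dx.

The Lagrangian is L = (1/2) (y')^2 + y^2 / x^2.
Compute ∂L/∂y = 2y/x^2, ∂L/∂y' = y'.
The Euler-Lagrange equation d/dx(∂L/∂y') − ∂L/∂y = 0 reduces to
    y'' − 2/x^2 · y = 0  (x > 0).
Its general solution is
    y(x) = A x^2 + B / x,
with A, B fixed by the endpoint conditions.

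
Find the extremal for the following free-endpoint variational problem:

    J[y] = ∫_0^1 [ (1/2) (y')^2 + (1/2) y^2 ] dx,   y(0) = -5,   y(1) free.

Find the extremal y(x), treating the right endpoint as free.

The Lagrangian L = (1/2) (y')^2 + (1/2) y^2 gives
    ∂L/∂y = 1 y,   ∂L/∂y' = y'.
Euler-Lagrange: y'' − y = 0.
With k = 1, the general solution is
    y(x) = A cosh(x) + B sinh(x).
Fixed left endpoint y(0) = -5 ⇒ A = -5.
The right endpoint x = 1 is free, so the natural (transversality) condition is ∂L/∂y' |_{x=1} = 0, i.e. y'(1) = 0.
Compute y'(x) = A k sinh(k x) + B k cosh(k x), so
    y'(1) = A k sinh(k·1) + B k cosh(k·1) = 0
    ⇒ B = −A tanh(k·1) = 5 tanh(1·1).
Therefore the extremal is
    y(x) = −5 cosh(1 x) + 5 tanh(1·1) sinh(1 x).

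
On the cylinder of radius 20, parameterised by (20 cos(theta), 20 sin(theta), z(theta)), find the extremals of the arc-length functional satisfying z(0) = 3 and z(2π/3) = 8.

Parameterise the cylinder of radius R = 20 as
    r(θ) = (20 cos θ, 20 sin θ, z(θ)).
The arc-length element is
    ds = sqrt(400 + (dz/dθ)^2) dθ,
so the Lagrangian is L = sqrt(400 + z'^2).
L depends on z' only, not on z or θ, so ∂L/∂z = 0 and
    ∂L/∂z' = z' / sqrt(400 + z'^2).
The Euler-Lagrange equation gives
    d/dθ( z' / sqrt(400 + z'^2) ) = 0,
so z' is constant. Integrating once:
    z(θ) = a θ + b,
a helix on the cylinder (a straight line when the cylinder is unrolled). The constants a, b are determined by the endpoint conditions.
With endpoint conditions z(0) = 3 and z(2π/3) = 8: from z(0) = b we get b = 3, and a·2π/3 + 3 = 8 gives a = 15/(2π), so
    z(θ) = (15/(2π)) θ + 3.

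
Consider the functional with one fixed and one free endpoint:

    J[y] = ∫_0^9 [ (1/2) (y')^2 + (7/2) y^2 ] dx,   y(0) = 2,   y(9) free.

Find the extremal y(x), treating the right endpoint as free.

The Lagrangian L = (1/2) (y')^2 + (7/2) y^2 gives
    ∂L/∂y = 7 y,   ∂L/∂y' = y'.
Euler-Lagrange: y'' − 7 y = 0.
With k = sqrt(7), the general solution is
    y(x) = A cosh(sqrt(7) x) + B sinh(sqrt(7) x).
Fixed left endpoint y(0) = 2 ⇒ A = 2.
The right endpoint x = 9 is free, so the natural (transversality) condition is ∂L/∂y' |_{x=9} = 0, i.e. y'(9) = 0.
Compute y'(x) = A k sinh(k x) + B k cosh(k x), so
    y'(9) = A k sinh(k·9) + B k cosh(k·9) = 0
    ⇒ B = −A tanh(k·9) = − 2 tanh(sqrt(7)·9).
Therefore the extremal is
    y(x) = 2 cosh(sqrt(7) x) − 2 tanh(sqrt(7)·9) sinh(sqrt(7) x).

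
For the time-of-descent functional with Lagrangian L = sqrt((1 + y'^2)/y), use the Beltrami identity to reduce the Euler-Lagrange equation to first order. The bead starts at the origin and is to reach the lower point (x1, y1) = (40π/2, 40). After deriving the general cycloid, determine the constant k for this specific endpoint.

The Lagrangian L = sqrt((1 + y'^2) / y) has no explicit x dependence, so the Beltrami identity applies:
    L − y' ∂L/∂y' = C.
Compute ∂L/∂y' = y' / sqrt(y (1 + y'^2)).
Substitute:
    sqrt((1 + y'^2)/y) − y'·y' / sqrt(y (1 + y'^2))
    = (1 + y'^2) / sqrt(y (1 + y'^2)) − y'^2 / sqrt(y (1 + y'^2))
    = 1 / sqrt(y (1 + y'^2)) = C.
Squaring and rearranging gives the first integral
    y (1 + y'^2) = 1/C^2 =: k   (constant).
Solving this first-order ODE by the substitution
    y = (k/2)(1 − cos θ)
yields the cycloid parameterisation
    x(θ) = (k/2)(θ − sin θ),   y(θ) = (k/2)(1 − cos θ).
The constant k is fixed by the endpoint condition.
Now fit the given lower endpoint (x1, y1) = (40π/2, 40). At the bottom of the first arch (θ = π), the parametric equations give
    y(π) = (k/2)(1 − cos π) = k,
    x(π) = (k/2)(π − sin π) = kπ/2.
Matching y(π) = 40 gives k = 40, consistent with x(π) = 40π/2. Therefore the specific cycloid is
    x(θ) = (40/2)(θ − sin θ),   y(θ) = (40/2)(1 − cos θ).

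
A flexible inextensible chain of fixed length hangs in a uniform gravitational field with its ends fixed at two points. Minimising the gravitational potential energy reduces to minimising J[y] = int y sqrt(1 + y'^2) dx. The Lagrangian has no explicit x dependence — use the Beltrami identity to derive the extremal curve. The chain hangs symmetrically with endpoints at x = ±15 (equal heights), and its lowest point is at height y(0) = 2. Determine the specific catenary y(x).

The Lagrangian L(y, y') = y sqrt(1 + y'^2) has no explicit x dependence, so the Beltrami identity applies:
    L − y' ∂L/∂y' = C.
Compute ∂L/∂y' = y · y' / sqrt(1 + y'^2). Then
    L − y' ∂L/∂y'
    = y sqrt(1 + y'^2) − y · y'^2 / sqrt(1 + y'^2)
    = y (1 + y'^2 − y'^2) / sqrt(1 + y'^2)
    = y / sqrt(1 + y'^2) = C.
Squaring gives y^2 = C^2 (1 + y'^2), i.e.
    y'^2 = y^2 / C^2 − 1.
Separating variables,
    dy / sqrt(y^2 − C^2) = dx / C,
and integrating gives arccosh(y / C) = (x − a)/C, so
    y(x) = C cosh((x − a)/C),
the catenary. The constants C and a are fixed by the two endpoint conditions (and, for the hanging-chain problem, the length constraint selects C).
Now fit the given data. The endpoints x = ±15 are symmetric at equal height, so the catenary is even about its minimum: a = 0 and y(x) = C cosh(x/C). The lowest point is y(0) = C cosh(0) = C, and we are told y(0) = 2, so C = 2. Therefore
    y(x) = 2 cosh(x/2),
and at the endpoints
    y(±15) = 2 cosh(15/2).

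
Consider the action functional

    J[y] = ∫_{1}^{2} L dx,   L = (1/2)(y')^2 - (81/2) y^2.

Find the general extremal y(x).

The Lagrangian is L = (1/2)(y')^2 - (81/2) y^2.
∂L/∂y = -81y.
∂L/∂y' = y'.
The Euler-Lagrange equation d/dx(∂L/∂y') − ∂L/∂y = 0 becomes:
    y'' + 81 y = 0
General solution: y(x) = A sin(9x) + B cos(9x), where A and B are arbitrary constants fixed by the endpoint conditions.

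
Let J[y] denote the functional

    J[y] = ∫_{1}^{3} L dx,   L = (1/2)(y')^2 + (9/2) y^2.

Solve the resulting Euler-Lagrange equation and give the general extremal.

The Lagrangian is L = (1/2)(y')^2 + (9/2) y^2.
∂L/∂y = 9y.
∂L/∂y' = y'.
The Euler-Lagrange equation d/dx(∂L/∂y') − ∂L/∂y = 0 becomes:
    y'' - 9 y = 0
General solution: y(x) = A e^(3x) + B e^(-3x), where A and B are arbitrary constants fixed by the endpoint conditions.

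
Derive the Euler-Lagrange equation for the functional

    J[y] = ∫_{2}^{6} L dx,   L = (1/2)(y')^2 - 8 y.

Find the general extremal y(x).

The Lagrangian is L = (1/2)(y')^2 - 8 y.
∂L/∂y = -8.
∂L/∂y' = y'.
The Euler-Lagrange equation d/dx(∂L/∂y') − ∂L/∂y = 0 becomes:
    y'' + 8 = 0
General solution: y(x) = -4 x^2 + A x + B, where A and B are arbitrary constants fixed by the endpoint conditions.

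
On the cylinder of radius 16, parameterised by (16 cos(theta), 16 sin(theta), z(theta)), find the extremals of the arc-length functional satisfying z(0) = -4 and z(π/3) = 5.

Parameterise the cylinder of radius R = 16 as
    r(θ) = (16 cos θ, 16 sin θ, z(θ)).
The arc-length element is
    ds = sqrt(256 + (dz/dθ)^2) dθ,
so the Lagrangian is L = sqrt(256 + z'^2).
L depends on z' only, not on z or θ, so ∂L/∂z = 0 and
    ∂L/∂z' = z' / sqrt(256 + z'^2).
The Euler-Lagrange equation gives
    d/dθ( z' / sqrt(256 + z'^2) ) = 0,
so z' is constant. Integrating once:
    z(θ) = a θ + b,
a helix on the cylinder (a straight line when the cylinder is unrolled). The constants a, b are determined by the endpoint conditions.
With endpoint conditions z(0) = -4 and z(π/3) = 5: from z(0) = b we get b = -4, and a·π/3 + -4 = 5 gives a = 27/π, so
    z(θ) = (27/π) θ − 4.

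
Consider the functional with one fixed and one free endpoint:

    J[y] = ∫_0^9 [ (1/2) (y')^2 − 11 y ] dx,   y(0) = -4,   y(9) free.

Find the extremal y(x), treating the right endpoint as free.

The Lagrangian L = (1/2) (y')^2 − 11 y gives
    ∂L/∂y = −11,   ∂L/∂y' = y'.
Euler-Lagrange: d/dx(y') − (−11) = 0, i.e. y'' + 11 = 0, so
    y(x) = −(11/2) x^2 + C1 x + C2.
Fixed left endpoint y(0) = -4 ⇒ C2 = -4.
The right endpoint x = 9 is free, so the natural (transversality) condition is ∂L/∂y' |_{x=9} = 0, i.e. y'(9) = 0.
Compute y'(x) = −11 x + C1, so y'(9) = −99 + C1 = 0 ⇒ C1 = 99.
Therefore the extremal is
    y(x) = −(11/2) x^2 + 99 x − 4.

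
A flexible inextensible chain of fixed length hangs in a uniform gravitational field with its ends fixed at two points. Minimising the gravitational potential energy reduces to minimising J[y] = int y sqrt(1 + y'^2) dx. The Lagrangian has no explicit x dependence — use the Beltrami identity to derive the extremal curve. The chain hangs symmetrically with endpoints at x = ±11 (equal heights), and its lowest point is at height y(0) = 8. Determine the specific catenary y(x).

The Lagrangian L(y, y') = y sqrt(1 + y'^2) has no explicit x dependence, so the Beltrami identity applies:
    L − y' ∂L/∂y' = C.
Compute ∂L/∂y' = y · y' / sqrt(1 + y'^2). Then
    L − y' ∂L/∂y'
    = y sqrt(1 + y'^2) − y · y'^2 / sqrt(1 + y'^2)
    = y (1 + y'^2 − y'^2) / sqrt(1 + y'^2)
    = y / sqrt(1 + y'^2) = C.
Squaring gives y^2 = C^2 (1 + y'^2), i.e.
    y'^2 = y^2 / C^2 − 1.
Separating variables,
    dy / sqrt(y^2 − C^2) = dx / C,
and integrating gives arccosh(y / C) = (x − a)/C, so
    y(x) = C cosh((x − a)/C),
the catenary. The constants C and a are fixed by the two endpoint conditions (and, for the hanging-chain problem, the length constraint selects C).
Now fit the given data. The endpoints x = ±11 are symmetric at equal height, so the catenary is even about its minimum: a = 0 and y(x) = C cosh(x/C). The lowest point is y(0) = C cosh(0) = C, and we are told y(0) = 8, so C = 8. Therefore
    y(x) = 8 cosh(x/8),
and at the endpoints
    y(±11) = 8 cosh(11/8).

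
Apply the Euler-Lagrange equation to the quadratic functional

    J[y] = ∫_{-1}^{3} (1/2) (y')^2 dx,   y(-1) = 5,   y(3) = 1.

The Lagrangian is L = (1/2) (y')^2.
Compute ∂L/∂y = 0, ∂L/∂y' = y'.
The Euler-Lagrange equation d/dx(∂L/∂y') − ∂L/∂y = 0 reduces to
    y'' = 0.
Its general solution is
    y(x) = A x + B,
with A, B fixed by the endpoint conditions.
Applying the endpoint conditions y(-1) = 5 and y(3) = 1: solve A·-1 + B = 5 and A·3 + B = 1. Subtracting gives A(3 − -1) = 1 − 5, so A = -1, and B = 5 − A·-1 = 4. Therefore
    y(x) = -x + 4.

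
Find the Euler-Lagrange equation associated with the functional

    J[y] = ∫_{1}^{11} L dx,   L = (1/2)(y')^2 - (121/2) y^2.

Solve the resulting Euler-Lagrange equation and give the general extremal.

The Lagrangian is L = (1/2)(y')^2 - (121/2) y^2.
∂L/∂y = -121y.
∂L/∂y' = y'.
The Euler-Lagrange equation d/dx(∂L/∂y') − ∂L/∂y = 0 becomes:
    y'' + 121 y = 0
General solution: y(x) = A sin(11x) + B cos(11x), where A and B are arbitrary constants fixed by the endpoint conditions.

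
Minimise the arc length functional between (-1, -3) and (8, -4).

Arc-length functional: J[y] = ∫ sqrt(1 + (y')^2) dx.
Lagrangian L = sqrt(1 + (y')^2) has no explicit y dependence, so ∂L/∂y = 0 and the Euler-Lagrange equation gives
    d/dx( y' / sqrt(1 + (y')^2) ) = 0  ⇒  y' / sqrt(1 + (y')^2) = const.
Hence y' is constant, so y(x) is affine.
Fitting the endpoints (-1, -3) and (8, -4):
    slope m = ((-4) − (-3)) / (8 − (-1)) = -1/9,
    intercept c = (-3) − m·(-1) = -28/9.
Extremal: y(x) = (-1/9) x - 28/9.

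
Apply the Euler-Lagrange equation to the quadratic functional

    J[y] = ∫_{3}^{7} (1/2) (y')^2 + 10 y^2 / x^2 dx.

The Lagrangian is L = (1/2) (y')^2 + 10 y^2 / x^2.
Compute ∂L/∂y = 20y/x^2, ∂L/∂y' = y'.
The Euler-Lagrange equation d/dx(∂L/∂y') − ∂L/∂y = 0 reduces to
    y'' − 20/x^2 · y = 0  (x > 0).
Its general solution is
    y(x) = A x^5 + B x^(-4),
with A, B fixed by the endpoint conditions.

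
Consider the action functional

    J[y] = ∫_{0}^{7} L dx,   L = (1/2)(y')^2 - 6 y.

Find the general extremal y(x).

The Lagrangian is L = (1/2)(y')^2 - 6 y.
∂L/∂y = -6.
∂L/∂y' = y'.
The Euler-Lagrange equation d/dx(∂L/∂y') − ∂L/∂y = 0 becomes:
    y'' + 6 = 0
General solution: y(x) = -3 x^2 + A x + B, where A and B are arbitrary constants fixed by the endpoint conditions.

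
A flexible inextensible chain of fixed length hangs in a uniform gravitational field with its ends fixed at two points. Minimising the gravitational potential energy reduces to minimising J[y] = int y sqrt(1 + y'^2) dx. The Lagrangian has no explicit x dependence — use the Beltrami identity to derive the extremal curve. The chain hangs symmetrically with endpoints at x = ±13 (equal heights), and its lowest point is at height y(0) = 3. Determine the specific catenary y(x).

The Lagrangian L(y, y') = y sqrt(1 + y'^2) has no explicit x dependence, so the Beltrami identity applies:
    L − y' ∂L/∂y' = C.
Compute ∂L/∂y' = y · y' / sqrt(1 + y'^2). Then
    L − y' ∂L/∂y'
    = y sqrt(1 + y'^2) − y · y'^2 / sqrt(1 + y'^2)
    = y (1 + y'^2 − y'^2) / sqrt(1 + y'^2)
    = y / sqrt(1 + y'^2) = C.
Squaring gives y^2 = C^2 (1 + y'^2), i.e.
    y'^2 = y^2 / C^2 − 1.
Separating variables,
    dy / sqrt(y^2 − C^2) = dx / C,
and integrating gives arccosh(y / C) = (x − a)/C, so
    y(x) = C cosh((x − a)/C),
the catenary. The constants C and a are fixed by the two endpoint conditions (and, for the hanging-chain problem, the length constraint selects C).
Now fit the given data. The endpoints x = ±13 are symmetric at equal height, so the catenary is even about its minimum: a = 0 and y(x) = C cosh(x/C). The lowest point is y(0) = C cosh(0) = C, and we are told y(0) = 3, so C = 3. Therefore
    y(x) = 3 cosh(x/3),
and at the endpoints
    y(±13) = 3 cosh(13/3).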